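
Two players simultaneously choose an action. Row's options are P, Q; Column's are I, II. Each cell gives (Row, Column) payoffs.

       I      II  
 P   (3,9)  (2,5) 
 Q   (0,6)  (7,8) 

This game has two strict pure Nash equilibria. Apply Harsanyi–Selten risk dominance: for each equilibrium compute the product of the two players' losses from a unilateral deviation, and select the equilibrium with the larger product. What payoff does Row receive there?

3

At (P, I): Row loses 3 − 0 = 3 by deviating; Column loses 9 − 5 = 4. Product = 3·4 = 12.
At (Q, II): Row loses 7 − 2 = 5 by deviating; Column loses 8 − 6 = 2. Product = 5·2 = 10.
12 > 10, so (P, I) is risk-dominant. Row's payoff there is 3.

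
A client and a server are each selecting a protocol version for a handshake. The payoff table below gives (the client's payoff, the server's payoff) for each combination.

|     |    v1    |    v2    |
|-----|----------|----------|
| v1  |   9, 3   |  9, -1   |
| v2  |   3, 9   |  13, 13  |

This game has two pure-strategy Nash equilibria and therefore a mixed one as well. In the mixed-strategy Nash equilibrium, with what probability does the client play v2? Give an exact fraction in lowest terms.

1/2

The client's mix p on v1 must make the server indifferent between v1 and v2.
The server's payoff from v1: 3p + 9(1−p). From v2: (-1)p + 13(1−p).
Set equal: 4p = 4(1−p) → p = 4/8 = 1/2.
Probability on v2 is 1 − 1/2 = 1/2.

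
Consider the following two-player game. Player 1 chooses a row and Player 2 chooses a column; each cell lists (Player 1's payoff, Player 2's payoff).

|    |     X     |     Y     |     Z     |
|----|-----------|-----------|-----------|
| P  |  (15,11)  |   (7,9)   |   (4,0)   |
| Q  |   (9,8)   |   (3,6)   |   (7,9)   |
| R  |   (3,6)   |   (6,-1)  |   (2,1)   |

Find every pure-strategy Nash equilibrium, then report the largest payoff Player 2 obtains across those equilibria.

(P, X) is a pure NE (Player 1: 15 ≥ 9; Player 2: 11 ≥ 9). Player 2 gets 11.
(Q, Z) is a pure NE (Player 1: 7 ≥ 4; Player 2: 9 ≥ 8). Player 2 gets 9.
Every other cell has a profitable deviation for at least one player. Highest of {11, 9} is 11.

11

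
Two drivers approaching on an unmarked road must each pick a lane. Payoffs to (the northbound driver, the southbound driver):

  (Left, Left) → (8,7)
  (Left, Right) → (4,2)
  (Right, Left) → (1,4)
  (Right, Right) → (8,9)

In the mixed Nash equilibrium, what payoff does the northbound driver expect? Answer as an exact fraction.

60/11

The southbound driver mixes with probability q on Left, chosen so the northbound driver is indifferent: 8q + 4(1−q) = 1q + 8(1−q) gives q = 4/11.
The northbound driver's expected payoff (from either row, since indifferent) is 8·4/11 + 4·7/11 = 60/11.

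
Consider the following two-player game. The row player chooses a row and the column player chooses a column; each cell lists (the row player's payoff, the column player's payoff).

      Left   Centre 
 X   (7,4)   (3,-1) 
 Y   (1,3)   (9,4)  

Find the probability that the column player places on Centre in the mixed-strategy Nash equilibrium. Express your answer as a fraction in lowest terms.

The column player's mix q on Left must make the row player indifferent between X and Y.
The row player's payoff from X: 7q + 3(1−q). From Y: 1q + 9(1−q).
Set equal: 6q = 6(1−q) → q = 6/12 = 1/2.
Probability on Centre is 1 − 1/2 = 1/2.

1/2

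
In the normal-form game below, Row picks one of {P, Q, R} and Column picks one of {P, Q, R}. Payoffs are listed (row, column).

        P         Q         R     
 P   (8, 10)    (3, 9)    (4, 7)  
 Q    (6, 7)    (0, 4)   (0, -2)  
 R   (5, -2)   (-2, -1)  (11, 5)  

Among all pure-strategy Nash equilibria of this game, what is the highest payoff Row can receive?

Both P is a pure NE (Row: 8 ≥ 6; Column: 10 ≥ 9). Row gets 8.
Both R is a pure NE (Row: 11 ≥ 4; Column: 5 ≥ -1). Row gets 11.
Every other cell has a profitable deviation for at least one player. Highest of {8, 11} is 11.

11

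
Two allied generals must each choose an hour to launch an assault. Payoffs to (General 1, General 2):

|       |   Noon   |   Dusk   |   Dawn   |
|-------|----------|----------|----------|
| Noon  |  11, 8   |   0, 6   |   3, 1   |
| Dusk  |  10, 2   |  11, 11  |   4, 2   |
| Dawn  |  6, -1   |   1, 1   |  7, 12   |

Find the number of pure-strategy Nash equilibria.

Both Noon: General 1 gets 11 (best alternative 10); General 2 gets 8 (best alternative 6). Neither deviates — NE.
Both Dusk: General 1 gets 11 (best alternative 1); General 2 gets 11 (best alternative 2). Neither deviates — NE.
Both Dawn: General 1 gets 7 (best alternative 4); General 2 gets 12 (best alternative 1). Neither deviates — NE.
(Dusk, Dawn) is not a NE: General 1 would switch to Dawn (7 > 4).
No other cell survives both best-response checks, so there are 3 pure NE.

3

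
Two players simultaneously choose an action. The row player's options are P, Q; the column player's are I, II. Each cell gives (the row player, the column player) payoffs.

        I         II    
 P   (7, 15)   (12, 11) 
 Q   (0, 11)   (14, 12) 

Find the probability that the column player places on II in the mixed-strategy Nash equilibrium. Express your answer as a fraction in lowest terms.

7/9

The column player's mix q on I must make the row player indifferent between P and Q.
The row player's payoff from P: 7q + 12(1−q). From Q: 0q + 14(1−q).
Set equal: 7q = 2(1−q) → q = 2/9.
Probability on II is 1 − 2/9 = 7/9.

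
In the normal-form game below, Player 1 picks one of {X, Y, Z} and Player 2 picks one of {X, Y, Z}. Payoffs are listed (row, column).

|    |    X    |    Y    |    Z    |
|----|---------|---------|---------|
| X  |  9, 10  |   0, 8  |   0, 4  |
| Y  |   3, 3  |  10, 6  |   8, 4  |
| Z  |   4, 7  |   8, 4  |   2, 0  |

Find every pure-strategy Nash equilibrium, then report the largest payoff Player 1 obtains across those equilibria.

Both X is a pure NE (Player 1: 9 ≥ 4; Player 2: 10 ≥ 8). Player 1 gets 9.
Both Y is a pure NE (Player 1: 10 ≥ 8; Player 2: 6 ≥ 4). Player 1 gets 10.
Every other cell has a profitable deviation for at least one player. Highest of {9, 10} is 10.

10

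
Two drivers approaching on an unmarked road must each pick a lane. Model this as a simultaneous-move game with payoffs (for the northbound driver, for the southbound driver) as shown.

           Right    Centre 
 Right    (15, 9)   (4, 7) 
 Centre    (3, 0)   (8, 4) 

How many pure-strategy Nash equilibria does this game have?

2

Both Right: the northbound driver gets 15 (best alternative 3); the southbound driver gets 9 (best alternative 7). Neither deviates — NE.
Both Centre: the northbound driver gets 8 (best alternative 4); the southbound driver gets 4 (best alternative 0). Neither deviates — NE.
(Centre, Right) is not a NE: the northbound driver would switch to Right (15 > 3).
No other cell survives both best-response checks, so there are 2 pure NE.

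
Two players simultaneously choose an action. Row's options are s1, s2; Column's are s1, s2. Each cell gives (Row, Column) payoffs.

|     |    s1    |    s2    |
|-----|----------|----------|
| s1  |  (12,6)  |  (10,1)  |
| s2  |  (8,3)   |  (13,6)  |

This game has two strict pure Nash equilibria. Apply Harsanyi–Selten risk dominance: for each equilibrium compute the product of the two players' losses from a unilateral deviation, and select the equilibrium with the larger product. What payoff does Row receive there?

At both s1: Row loses 12 − 8 = 4 by deviating; Column loses 6 − 1 = 5. Product = 4·5 = 20.
At both s2: Row loses 13 − 10 = 3 by deviating; Column loses 6 − 3 = 3. Product = 3·3 = 9.
20 > 9, so both s1 is risk-dominant. Row's payoff there is 12.

12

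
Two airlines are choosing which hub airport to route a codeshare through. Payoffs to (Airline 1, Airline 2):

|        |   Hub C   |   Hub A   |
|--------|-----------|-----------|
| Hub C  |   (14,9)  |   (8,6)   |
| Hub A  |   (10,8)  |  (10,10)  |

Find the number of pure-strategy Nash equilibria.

2

Both Hub C: Airline 1 gets 14 (best alternative 10); Airline 2 gets 9 (best alternative 6). Neither deviates — NE.
Both Hub A: Airline 1 gets 10 (best alternative 8); Airline 2 gets 10 (best alternative 8). Neither deviates — NE.
(Hub C, Hub A) is not a NE: Airline 1 would switch to Hub A (10 > 8).
No other cell survives both best-response checks, so there are 2 pure NE.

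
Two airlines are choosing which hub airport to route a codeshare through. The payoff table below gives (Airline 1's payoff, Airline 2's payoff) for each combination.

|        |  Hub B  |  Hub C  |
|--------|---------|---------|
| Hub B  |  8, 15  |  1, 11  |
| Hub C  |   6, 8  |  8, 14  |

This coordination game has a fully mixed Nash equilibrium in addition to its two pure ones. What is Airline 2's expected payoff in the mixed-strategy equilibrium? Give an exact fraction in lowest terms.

Airline 1 mixes with probability p on Hub B, chosen so Airline 2 is indifferent: 15p + 8(1−p) = 11p + 14(1−p) gives p = 3/5.
Airline 2's expected payoff is 15·3/5 + 8·2/5 = 61/5.

61/5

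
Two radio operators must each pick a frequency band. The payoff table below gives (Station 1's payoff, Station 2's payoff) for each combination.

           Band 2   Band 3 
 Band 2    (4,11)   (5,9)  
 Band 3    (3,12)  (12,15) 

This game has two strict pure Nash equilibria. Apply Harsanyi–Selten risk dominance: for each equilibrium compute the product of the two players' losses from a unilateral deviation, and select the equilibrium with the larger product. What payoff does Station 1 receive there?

At both Band 2: Station 1 loses 4 − 3 = 1 by deviating; Station 2 loses 11 − 9 = 2. Product = 1·2 = 2.
At both Band 3: Station 1 loses 12 − 5 = 7 by deviating; Station 2 loses 15 − 12 = 3. Product = 7·3 = 21.
21 > 2, so both Band 3 is risk-dominant. Station 1's payoff there is 12.

12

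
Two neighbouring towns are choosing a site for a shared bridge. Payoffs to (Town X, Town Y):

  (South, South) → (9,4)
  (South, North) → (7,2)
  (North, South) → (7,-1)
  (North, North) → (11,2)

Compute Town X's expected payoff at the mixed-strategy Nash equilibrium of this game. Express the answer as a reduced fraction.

25/3

Town Y mixes with probability q on South, chosen so Town X is indifferent: 9q + 7(1−q) = 7q + 11(1−q) gives q = 2/3.
Town X's expected payoff (from either row, since indifferent) is 9·2/3 + 7·1/3 = 25/3.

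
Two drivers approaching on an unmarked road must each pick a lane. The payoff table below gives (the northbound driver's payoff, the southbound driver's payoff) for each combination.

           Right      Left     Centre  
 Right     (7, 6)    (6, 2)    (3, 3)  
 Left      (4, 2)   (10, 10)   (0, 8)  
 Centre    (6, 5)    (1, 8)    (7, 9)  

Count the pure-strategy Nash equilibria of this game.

Both Right: the northbound driver gets 7 (best alternative 6); the southbound driver gets 6 (best alternative 3). Neither deviates — NE.
Both Left: the northbound driver gets 10 (best alternative 6); the southbound driver gets 10 (best alternative 8). Neither deviates — NE.
Both Centre: the northbound driver gets 7 (best alternative 3); the southbound driver gets 9 (best alternative 8). Neither deviates — NE.
(Centre, Left) is not a NE: the northbound driver would switch to Left (10 > 1).
No other cell survives both best-response checks, so there are 3 pure NE.

3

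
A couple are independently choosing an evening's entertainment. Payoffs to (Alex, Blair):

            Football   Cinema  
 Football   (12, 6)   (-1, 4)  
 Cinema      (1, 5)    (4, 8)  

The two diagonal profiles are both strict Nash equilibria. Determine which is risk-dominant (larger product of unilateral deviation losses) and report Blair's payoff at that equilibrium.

6

At both Football: Alex loses 12 − 1 = 11 by deviating; Blair loses 6 − 4 = 2. Product = 11·2 = 22.
At both Cinema: Alex loses 4 − (-1) = 5 by deviating; Blair loses 8 − 5 = 3. Product = 5·3 = 15.
22 > 15, so both Football is risk-dominant. Blair's payoff there is 6.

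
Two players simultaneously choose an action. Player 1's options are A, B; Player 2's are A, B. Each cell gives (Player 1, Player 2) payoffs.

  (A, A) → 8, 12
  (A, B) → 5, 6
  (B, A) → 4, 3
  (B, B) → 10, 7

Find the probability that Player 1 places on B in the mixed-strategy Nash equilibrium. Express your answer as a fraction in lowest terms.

3/5

Player 1's mix p on A must make Player 2 indifferent between A and B.
Player 2's payoff from A: 12p + 3(1−p). From B: 6p + 7(1−p).
Set equal: 6p = 4(1−p) → p = 4/10 = 2/5.
Probability on B is 1 − 2/5 = 3/5.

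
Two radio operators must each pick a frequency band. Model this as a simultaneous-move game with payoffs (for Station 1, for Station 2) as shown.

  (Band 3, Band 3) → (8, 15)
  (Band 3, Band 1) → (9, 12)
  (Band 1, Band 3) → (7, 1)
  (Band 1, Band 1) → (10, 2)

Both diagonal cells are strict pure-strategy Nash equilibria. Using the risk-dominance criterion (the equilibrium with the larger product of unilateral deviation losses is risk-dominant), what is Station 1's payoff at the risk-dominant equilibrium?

At both Band 3: Station 1 loses 8 − 7 = 1 by deviating; Station 2 loses 15 − 12 = 3. Product = 1·3 = 3.
At both Band 1: Station 1 loses 10 − 9 = 1 by deviating; Station 2 loses 2 − 1 = 1. Product = 1·1 = 1.
3 > 1, so both Band 3 is risk-dominant. Station 1's payoff there is 8.

8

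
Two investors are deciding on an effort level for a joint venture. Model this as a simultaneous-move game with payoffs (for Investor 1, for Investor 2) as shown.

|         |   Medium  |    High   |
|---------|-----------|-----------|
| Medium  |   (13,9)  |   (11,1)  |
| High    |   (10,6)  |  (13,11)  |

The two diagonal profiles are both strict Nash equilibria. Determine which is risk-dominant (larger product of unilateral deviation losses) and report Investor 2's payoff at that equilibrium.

9

At both Medium: Investor 1 loses 13 − 10 = 3 by deviating; Investor 2 loses 9 − 1 = 8. Product = 3·8 = 24.
At both High: Investor 1 loses 13 − 11 = 2 by deviating; Investor 2 loses 11 − 6 = 5. Product = 2·5 = 10.
24 > 10, so both Medium is risk-dominant. Investor 2's payoff there is 9.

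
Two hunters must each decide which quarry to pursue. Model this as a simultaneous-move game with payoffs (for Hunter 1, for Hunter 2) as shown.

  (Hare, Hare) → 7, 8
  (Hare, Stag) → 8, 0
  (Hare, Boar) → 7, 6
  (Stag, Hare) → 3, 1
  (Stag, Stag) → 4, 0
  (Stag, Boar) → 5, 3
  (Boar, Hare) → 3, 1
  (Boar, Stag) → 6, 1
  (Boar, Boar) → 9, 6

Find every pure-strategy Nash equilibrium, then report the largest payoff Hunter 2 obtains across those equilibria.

8

Both Hare is a pure NE (Hunter 1: 7 ≥ 3; Hunter 2: 8 ≥ 6). Hunter 2 gets 8.
Both Boar is a pure NE (Hunter 1: 9 ≥ 7; Hunter 2: 6 ≥ 1). Hunter 2 gets 6.
Every other cell has a profitable deviation for at least one player. Highest of {8, 6} is 8.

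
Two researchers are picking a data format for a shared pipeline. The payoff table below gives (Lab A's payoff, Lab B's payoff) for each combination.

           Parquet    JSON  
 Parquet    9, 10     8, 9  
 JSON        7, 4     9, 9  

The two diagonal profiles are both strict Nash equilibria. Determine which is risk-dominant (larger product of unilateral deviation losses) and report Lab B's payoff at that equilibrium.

9

At both Parquet: Lab A loses 9 − 7 = 2 by deviating; Lab B loses 10 − 9 = 1. Product = 2·1 = 2.
At both JSON: Lab A loses 9 − 8 = 1 by deviating; Lab B loses 9 − 4 = 5. Product = 1·5 = 5.
5 > 2, so both JSON is risk-dominant. Lab B's payoff there is 9.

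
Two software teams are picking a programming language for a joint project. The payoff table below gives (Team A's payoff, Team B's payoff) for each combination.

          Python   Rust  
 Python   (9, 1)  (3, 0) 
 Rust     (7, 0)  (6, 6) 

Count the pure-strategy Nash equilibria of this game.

Both Python: Team A gets 9 (best alternative 7); Team B gets 1 (best alternative 0). Neither deviates — NE.
Both Rust: Team A gets 6 (best alternative 3); Team B gets 6 (best alternative 0). Neither deviates — NE.
(Python, Rust) is not a NE: Team A would switch to Rust (6 > 3).
No other cell survives both best-response checks, so there are 2 pure NE.

2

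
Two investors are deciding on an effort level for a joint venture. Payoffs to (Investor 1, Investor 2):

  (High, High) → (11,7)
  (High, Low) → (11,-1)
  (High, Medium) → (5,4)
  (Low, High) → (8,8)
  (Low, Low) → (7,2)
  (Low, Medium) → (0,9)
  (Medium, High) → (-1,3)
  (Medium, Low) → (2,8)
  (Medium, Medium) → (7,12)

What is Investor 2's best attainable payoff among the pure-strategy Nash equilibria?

12

Both High is a pure NE (Investor 1: 11 ≥ 8; Investor 2: 7 ≥ 4). Investor 2 gets 7.
Both Medium is a pure NE (Investor 1: 7 ≥ 5; Investor 2: 12 ≥ 8). Investor 2 gets 12.
Every other cell has a profitable deviation for at least one player. Highest of {7, 12} is 12.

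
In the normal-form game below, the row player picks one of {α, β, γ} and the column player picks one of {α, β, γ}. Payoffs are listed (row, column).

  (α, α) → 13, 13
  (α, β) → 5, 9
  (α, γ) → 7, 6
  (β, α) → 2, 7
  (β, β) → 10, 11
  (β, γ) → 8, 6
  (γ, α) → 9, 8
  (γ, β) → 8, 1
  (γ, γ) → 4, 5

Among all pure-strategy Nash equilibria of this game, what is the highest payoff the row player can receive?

13

Both α is a pure NE (the row player: 13 ≥ 9; the column player: 13 ≥ 9). The row player gets 13.
Both β is a pure NE (the row player: 10 ≥ 8; the column player: 11 ≥ 7). The row player gets 10.
Every other cell has a profitable deviation for at least one player. Highest of {13, 10} is 13.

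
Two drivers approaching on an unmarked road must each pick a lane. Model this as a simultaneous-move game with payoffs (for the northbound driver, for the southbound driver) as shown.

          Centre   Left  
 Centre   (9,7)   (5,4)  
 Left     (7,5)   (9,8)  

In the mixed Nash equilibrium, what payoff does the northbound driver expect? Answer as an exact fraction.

The southbound driver mixes with probability q on Centre, chosen so the northbound driver is indifferent: 9q + 5(1−q) = 7q + 9(1−q) gives q = 2/3.
The northbound driver's expected payoff (from either row, since indifferent) is 9·2/3 + 5·1/3 = 23/3.

23/3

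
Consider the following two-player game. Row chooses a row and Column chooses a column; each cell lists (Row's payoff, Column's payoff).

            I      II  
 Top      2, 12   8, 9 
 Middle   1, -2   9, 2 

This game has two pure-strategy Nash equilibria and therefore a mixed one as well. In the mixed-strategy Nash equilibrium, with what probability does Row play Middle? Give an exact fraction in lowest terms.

Row's mix p on Top must make Column indifferent between I and II.
Column's payoff from I: 12p + (-2)(1−p). From II: 9p + 2(1−p).
Set equal: 3p = 4(1−p) → p = 4/7.
Probability on Middle is 1 − 4/7 = 3/7.

3/7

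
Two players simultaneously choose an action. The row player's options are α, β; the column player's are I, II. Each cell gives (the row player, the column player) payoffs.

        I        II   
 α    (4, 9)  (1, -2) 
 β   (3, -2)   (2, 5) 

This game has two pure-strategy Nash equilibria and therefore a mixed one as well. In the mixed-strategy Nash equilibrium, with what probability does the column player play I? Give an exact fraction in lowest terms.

The column player's mix q on I must make the row player indifferent between α and β.
The row player's payoff from α: 4q + 1(1−q). From β: 3q + 2(1−q).
Set equal: 1q = 1(1−q) → q = 1/2.

1/2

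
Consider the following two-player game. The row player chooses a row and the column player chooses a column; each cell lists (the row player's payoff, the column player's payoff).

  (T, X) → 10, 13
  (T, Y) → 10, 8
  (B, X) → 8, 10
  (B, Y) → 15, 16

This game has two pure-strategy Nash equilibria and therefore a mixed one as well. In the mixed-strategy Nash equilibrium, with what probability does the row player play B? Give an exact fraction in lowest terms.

The row player's mix p on T must make the column player indifferent between X and Y.
The column player's payoff from X: 13p + 10(1−p). From Y: 8p + 16(1−p).
Set equal: 5p = 6(1−p) → p = 6/11.
Probability on B is 1 − 6/11 = 5/11.

5/11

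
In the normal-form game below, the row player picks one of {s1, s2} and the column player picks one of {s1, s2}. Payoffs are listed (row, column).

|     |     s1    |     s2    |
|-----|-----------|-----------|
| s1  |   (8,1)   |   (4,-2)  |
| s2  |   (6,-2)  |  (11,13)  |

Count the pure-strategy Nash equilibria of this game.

2

Both s1: the row player gets 8 (best alternative 6); the column player gets 1 (best alternative -2). Neither deviates — NE.
Both s2: the row player gets 11 (best alternative 4); the column player gets 13 (best alternative -2). Neither deviates — NE.
(s1, s2) is not a NE: the row player would switch to s2 (11 > 4).
No other cell survives both best-response checks, so there are 2 pure NE.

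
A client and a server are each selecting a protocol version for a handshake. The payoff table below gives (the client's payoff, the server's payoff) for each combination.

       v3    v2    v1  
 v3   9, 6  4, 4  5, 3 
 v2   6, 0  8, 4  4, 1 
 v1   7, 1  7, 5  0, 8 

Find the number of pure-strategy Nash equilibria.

2

Both v3: the client gets 9 (best alternative 7); the server gets 6 (best alternative 4). Neither deviates — NE.
Both v2: the client gets 8 (best alternative 7); the server gets 4 (best alternative 1). Neither deviates — NE.
Both v1 is not a NE: the client would switch to v3 (5 > 0).
No other cell survives both best-response checks, so there are 2 pure NE.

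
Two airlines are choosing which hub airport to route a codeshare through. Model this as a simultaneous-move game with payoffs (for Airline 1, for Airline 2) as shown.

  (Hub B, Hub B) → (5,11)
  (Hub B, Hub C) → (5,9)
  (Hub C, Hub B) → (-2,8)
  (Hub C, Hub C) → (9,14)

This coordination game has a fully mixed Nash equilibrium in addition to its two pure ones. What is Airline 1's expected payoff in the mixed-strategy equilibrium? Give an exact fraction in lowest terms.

Airline 2 mixes with probability q on Hub B, chosen so Airline 1 is indifferent: 5q + 5(1−q) = (-2)q + 9(1−q) gives q = 4/11.
Airline 1's expected payoff (from either row, since indifferent) is 5·4/11 + 5·7/11 = 5.

5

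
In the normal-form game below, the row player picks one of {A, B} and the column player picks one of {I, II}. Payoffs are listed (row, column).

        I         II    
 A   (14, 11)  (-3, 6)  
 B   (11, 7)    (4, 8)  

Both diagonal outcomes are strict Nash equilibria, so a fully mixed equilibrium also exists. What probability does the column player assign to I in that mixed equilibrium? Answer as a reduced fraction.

7/10

The column player's mix q on I must make the row player indifferent between A and B.
The row player's payoff from A: 14q + (-3)(1−q). From B: 11q + 4(1−q).
Set equal: 3q = 7(1−q) → q = 7/10.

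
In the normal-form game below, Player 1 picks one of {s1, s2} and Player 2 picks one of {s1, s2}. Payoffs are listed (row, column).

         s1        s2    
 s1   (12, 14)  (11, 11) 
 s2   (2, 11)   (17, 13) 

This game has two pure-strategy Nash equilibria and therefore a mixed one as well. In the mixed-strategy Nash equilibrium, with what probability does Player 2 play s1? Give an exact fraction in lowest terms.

3/8

Player 2's mix q on s1 must make Player 1 indifferent between s1 and s2.
Player 1's payoff from s1: 12q + 11(1−q). From s2: 2q + 17(1−q).
Set equal: 10q = 6(1−q) → q = 6/16 = 3/8.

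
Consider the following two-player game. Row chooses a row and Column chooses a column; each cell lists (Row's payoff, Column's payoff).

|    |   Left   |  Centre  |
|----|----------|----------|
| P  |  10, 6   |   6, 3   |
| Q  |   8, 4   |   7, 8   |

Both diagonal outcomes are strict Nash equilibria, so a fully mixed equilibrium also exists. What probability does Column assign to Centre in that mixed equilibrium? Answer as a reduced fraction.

2/3

Column's mix q on Left must make Row indifferent between P and Q.
Row's payoff from P: 10q + 6(1−q). From Q: 8q + 7(1−q).
Set equal: 2q = 1(1−q) → q = 1/3.
Probability on Centre is 1 − 1/3 = 2/3.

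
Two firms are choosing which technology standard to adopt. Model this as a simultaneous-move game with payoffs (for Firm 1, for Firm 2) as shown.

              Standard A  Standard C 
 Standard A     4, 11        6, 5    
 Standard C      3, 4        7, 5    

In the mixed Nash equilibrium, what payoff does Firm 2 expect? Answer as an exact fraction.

Firm 1 mixes with probability p on Standard A, chosen so Firm 2 is indifferent: 11p + 4(1−p) = 5p + 5(1−p) gives p = 1/7.
Firm 2's expected payoff is 11·1/7 + 4·6/7 = 5.

5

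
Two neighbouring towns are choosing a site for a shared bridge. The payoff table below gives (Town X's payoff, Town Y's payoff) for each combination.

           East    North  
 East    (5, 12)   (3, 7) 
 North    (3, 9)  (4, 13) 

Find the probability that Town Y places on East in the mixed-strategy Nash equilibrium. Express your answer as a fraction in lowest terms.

Town Y's mix q on East must make Town X indifferent between East and North.
Town X's payoff from East: 5q + 3(1−q). From North: 3q + 4(1−q).
Set equal: 2q = 1(1−q) → q = 1/3.

1/3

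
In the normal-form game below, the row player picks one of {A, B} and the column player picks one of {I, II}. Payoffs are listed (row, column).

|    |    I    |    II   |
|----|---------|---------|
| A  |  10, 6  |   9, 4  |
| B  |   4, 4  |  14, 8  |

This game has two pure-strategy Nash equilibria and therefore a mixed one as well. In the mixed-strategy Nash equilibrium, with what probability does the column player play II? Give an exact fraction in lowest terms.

6/11

The column player's mix q on I must make the row player indifferent between A and B.
The row player's payoff from A: 10q + 9(1−q). From B: 4q + 14(1−q).
Set equal: 6q = 5(1−q) → q = 5/11.
Probability on II is 1 − 5/11 = 6/11.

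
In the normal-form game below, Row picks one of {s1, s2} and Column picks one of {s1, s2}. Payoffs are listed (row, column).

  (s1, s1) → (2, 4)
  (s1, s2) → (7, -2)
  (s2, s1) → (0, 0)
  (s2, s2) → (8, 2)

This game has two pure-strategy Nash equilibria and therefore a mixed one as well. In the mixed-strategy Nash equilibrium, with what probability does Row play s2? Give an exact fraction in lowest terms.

Row's mix p on s1 must make Column indifferent between s1 and s2.
Column's payoff from s1: 4p + 0(1−p). From s2: (-2)p + 2(1−p).
Set equal: 6p = 2(1−p) → p = 2/8 = 1/4.
Probability on s2 is 1 − 1/4 = 3/4.

3/4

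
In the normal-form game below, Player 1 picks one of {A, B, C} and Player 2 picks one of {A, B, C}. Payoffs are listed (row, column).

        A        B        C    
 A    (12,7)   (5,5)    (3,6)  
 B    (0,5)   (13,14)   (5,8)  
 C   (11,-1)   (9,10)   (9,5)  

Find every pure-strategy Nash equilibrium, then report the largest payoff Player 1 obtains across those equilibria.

13

Both A is a pure NE (Player 1: 12 ≥ 11; Player 2: 7 ≥ 6). Player 1 gets 12.
Both B is a pure NE (Player 1: 13 ≥ 9; Player 2: 14 ≥ 8). Player 1 gets 13.
Every other cell has a profitable deviation for at least one player. Highest of {12, 13} is 13.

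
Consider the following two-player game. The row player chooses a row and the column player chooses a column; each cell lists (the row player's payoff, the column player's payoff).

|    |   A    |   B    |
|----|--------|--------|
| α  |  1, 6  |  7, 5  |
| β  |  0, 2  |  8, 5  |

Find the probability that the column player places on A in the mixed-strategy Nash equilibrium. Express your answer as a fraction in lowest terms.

1/2

The column player's mix q on A must make the row player indifferent between α and β.
The row player's payoff from α: 1q + 7(1−q). From β: 0q + 8(1−q).
Set equal: 1q = 1(1−q) → q = 1/2.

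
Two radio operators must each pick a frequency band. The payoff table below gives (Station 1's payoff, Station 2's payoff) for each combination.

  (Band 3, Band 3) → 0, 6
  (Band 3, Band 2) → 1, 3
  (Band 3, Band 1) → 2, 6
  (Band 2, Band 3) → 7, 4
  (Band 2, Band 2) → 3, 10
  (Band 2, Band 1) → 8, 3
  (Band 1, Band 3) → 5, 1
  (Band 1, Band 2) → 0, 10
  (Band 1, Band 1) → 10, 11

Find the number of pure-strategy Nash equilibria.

Both Band 2: Station 1 gets 3 (best alternative 1); Station 2 gets 10 (best alternative 4). Neither deviates — NE.
Both Band 1: Station 1 gets 10 (best alternative 8); Station 2 gets 11 (best alternative 10). Neither deviates — NE.
Both Band 3 is not a NE: Station 1 would switch to Band 2 (7 > 0).
No other cell survives both best-response checks, so there are 2 pure NE.

2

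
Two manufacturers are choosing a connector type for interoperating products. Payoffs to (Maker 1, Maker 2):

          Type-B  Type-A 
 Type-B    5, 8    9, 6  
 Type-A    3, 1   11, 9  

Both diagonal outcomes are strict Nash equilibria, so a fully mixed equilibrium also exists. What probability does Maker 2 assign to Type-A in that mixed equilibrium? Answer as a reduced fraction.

Maker 2's mix q on Type-B must make Maker 1 indifferent between Type-B and Type-A.
Maker 1's payoff from Type-B: 5q + 9(1−q). From Type-A: 3q + 11(1−q).
Set equal: 2q = 2(1−q) → q = 2/4 = 1/2.
Probability on Type-A is 1 − 1/2 = 1/2.

1/2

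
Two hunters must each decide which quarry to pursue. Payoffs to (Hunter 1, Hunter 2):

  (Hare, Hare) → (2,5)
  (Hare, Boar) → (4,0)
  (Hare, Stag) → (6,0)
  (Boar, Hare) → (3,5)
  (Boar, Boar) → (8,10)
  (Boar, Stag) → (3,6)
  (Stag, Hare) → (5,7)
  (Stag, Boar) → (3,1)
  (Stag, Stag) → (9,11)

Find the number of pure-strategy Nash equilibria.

2

Both Boar: Hunter 1 gets 8 (best alternative 4); Hunter 2 gets 10 (best alternative 6). Neither deviates — NE.
Both Stag: Hunter 1 gets 9 (best alternative 6); Hunter 2 gets 11 (best alternative 7). Neither deviates — NE.
Both Hare is not a NE: Hunter 1 would switch to Stag (5 > 2).
No other cell survives both best-response checks, so there are 2 pure NE.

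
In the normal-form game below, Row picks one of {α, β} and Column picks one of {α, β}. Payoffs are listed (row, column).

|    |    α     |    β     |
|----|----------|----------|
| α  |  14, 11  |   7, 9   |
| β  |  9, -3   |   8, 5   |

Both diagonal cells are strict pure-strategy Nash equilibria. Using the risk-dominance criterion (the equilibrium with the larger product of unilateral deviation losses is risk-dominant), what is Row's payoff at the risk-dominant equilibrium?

At both α: Row loses 14 − 9 = 5 by deviating; Column loses 11 − 9 = 2. Product = 5·2 = 10.
At both β: Row loses 8 − 7 = 1 by deviating; Column loses 5 − (-3) = 8. Product = 1·8 = 8.
10 > 8, so both α is risk-dominant. Row's payoff there is 14.

14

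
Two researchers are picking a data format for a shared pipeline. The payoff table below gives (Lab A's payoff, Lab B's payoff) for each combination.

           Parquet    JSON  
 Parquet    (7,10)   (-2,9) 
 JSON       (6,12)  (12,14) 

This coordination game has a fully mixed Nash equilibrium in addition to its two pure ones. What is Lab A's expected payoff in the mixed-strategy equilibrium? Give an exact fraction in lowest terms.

Lab B mixes with probability q on Parquet, chosen so Lab A is indifferent: 7q + (-2)(1−q) = 6q + 12(1−q) gives q = 14/15.
Lab A's expected payoff (from either row, since indifferent) is 7·14/15 + (-2)·1/15 = 32/5.

32/5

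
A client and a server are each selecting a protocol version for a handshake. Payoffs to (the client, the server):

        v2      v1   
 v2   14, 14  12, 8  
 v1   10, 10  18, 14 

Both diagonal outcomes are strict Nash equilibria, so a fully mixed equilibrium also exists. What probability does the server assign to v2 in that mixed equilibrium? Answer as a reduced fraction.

The server's mix q on v2 must make the client indifferent between v2 and v1.
The client's payoff from v2: 14q + 12(1−q). From v1: 10q + 18(1−q).
Set equal: 4q = 6(1−q) → q = 6/10 = 3/5.

3/5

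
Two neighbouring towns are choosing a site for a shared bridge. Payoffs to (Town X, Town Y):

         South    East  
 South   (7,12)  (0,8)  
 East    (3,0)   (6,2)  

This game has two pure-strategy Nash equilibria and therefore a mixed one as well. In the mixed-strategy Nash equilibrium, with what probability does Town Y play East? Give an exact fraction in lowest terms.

Town Y's mix q on South must make Town X indifferent between South and East.
Town X's payoff from South: 7q + 0(1−q). From East: 3q + 6(1−q).
Set equal: 4q = 6(1−q) → q = 6/10 = 3/5.
Probability on East is 1 − 3/5 = 2/5.

2/5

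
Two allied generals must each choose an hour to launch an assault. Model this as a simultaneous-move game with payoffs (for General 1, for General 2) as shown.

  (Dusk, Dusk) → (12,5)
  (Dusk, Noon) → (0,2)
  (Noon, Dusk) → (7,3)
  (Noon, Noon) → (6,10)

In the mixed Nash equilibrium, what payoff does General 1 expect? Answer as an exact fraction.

72/11

General 2 mixes with probability q on Dusk, chosen so General 1 is indifferent: 12q + 0(1−q) = 7q + 6(1−q) gives q = 6/11.
General 1's expected payoff (from either row, since indifferent) is 12·6/11 + 0·5/11 = 72/11.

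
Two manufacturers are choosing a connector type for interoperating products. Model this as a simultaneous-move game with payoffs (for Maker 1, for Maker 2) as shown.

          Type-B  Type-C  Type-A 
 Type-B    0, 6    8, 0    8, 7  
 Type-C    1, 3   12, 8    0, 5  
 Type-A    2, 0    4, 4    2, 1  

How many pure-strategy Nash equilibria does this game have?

2

(Type-B, Type-A): Maker 1 gets 8 (best alternative 2); Maker 2 gets 7 (best alternative 6). Neither deviates — NE.
Both Type-C: Maker 1 gets 12 (best alternative 8); Maker 2 gets 8 (best alternative 5). Neither deviates — NE.
Both Type-A is not a NE: Maker 1 would switch to Type-B (8 > 2).
No other cell survives both best-response checks, so there are 2 pure NE.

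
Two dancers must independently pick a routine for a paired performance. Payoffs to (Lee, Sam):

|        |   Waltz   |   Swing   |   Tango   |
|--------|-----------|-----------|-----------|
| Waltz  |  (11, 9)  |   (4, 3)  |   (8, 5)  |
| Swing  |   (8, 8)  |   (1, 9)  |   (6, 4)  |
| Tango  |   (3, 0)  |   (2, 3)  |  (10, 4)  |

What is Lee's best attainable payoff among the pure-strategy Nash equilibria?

11

Both Waltz is a pure NE (Lee: 11 ≥ 8; Sam: 9 ≥ 5). Lee gets 11.
Both Tango is a pure NE (Lee: 10 ≥ 8; Sam: 4 ≥ 3). Lee gets 10.
Every other cell has a profitable deviation for at least one player. Highest of {11, 10} is 11.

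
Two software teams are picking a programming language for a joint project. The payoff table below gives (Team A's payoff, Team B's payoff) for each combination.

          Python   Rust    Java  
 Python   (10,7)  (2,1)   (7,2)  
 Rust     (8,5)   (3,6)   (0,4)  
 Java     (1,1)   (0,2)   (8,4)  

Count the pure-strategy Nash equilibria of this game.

Both Python: Team A gets 10 (best alternative 8); Team B gets 7 (best alternative 2). Neither deviates — NE.
Both Rust: Team A gets 3 (best alternative 2); Team B gets 6 (best alternative 5). Neither deviates — NE.
Both Java: Team A gets 8 (best alternative 7); Team B gets 4 (best alternative 2). Neither deviates — NE.
(Rust, Java) is not a NE: Team A would switch to Java (8 > 0).
No other cell survives both best-response checks, so there are 3 pure NE.

3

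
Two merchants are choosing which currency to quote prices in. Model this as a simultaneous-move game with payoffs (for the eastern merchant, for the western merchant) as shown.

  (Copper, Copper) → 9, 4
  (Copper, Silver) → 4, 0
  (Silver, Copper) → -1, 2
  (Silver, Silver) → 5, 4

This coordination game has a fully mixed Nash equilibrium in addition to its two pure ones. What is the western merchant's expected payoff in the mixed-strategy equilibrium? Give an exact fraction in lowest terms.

The eastern merchant mixes with probability p on Copper, chosen so the western merchant is indifferent: 4p + 2(1−p) = 0p + 4(1−p) gives p = 1/3.
The western merchant's expected payoff is 4·1/3 + 2·2/3 = 8/3.

8/3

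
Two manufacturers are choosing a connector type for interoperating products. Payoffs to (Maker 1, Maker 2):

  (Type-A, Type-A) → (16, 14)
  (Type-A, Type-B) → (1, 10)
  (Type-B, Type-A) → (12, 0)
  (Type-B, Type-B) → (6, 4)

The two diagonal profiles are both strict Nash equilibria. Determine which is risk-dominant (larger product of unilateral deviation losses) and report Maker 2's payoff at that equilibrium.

4

At both Type-A: Maker 1 loses 16 − 12 = 4 by deviating; Maker 2 loses 14 − 10 = 4. Product = 4·4 = 16.
At both Type-B: Maker 1 loses 6 − 1 = 5 by deviating; Maker 2 loses 4 − 0 = 4. Product = 5·4 = 20.
20 > 16, so both Type-B is risk-dominant. Maker 2's payoff there is 4.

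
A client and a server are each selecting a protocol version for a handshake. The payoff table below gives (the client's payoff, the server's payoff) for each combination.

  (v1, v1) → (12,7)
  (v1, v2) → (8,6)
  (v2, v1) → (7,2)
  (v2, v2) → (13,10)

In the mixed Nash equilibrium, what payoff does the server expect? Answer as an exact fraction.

The client mixes with probability p on v1, chosen so the server is indifferent: 7p + 2(1−p) = 6p + 10(1−p) gives p = 8/9.
The server's expected payoff is 7·8/9 + 2·1/9 = 58/9.

58/9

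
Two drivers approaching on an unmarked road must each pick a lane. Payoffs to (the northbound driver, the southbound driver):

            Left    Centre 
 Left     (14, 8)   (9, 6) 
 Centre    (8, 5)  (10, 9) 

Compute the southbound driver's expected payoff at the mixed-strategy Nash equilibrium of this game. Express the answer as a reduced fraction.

The northbound driver mixes with probability p on Left, chosen so the southbound driver is indifferent: 8p + 5(1−p) = 6p + 9(1−p) gives p = 2/3.
The southbound driver's expected payoff is 8·2/3 + 5·1/3 = 7.

7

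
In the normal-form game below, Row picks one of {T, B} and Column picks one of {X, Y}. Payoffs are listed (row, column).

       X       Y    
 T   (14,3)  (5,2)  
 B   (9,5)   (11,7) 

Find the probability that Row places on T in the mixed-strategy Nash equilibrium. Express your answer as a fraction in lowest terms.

Row's mix p on T must make Column indifferent between X and Y.
Column's payoff from X: 3p + 5(1−p). From Y: 2p + 7(1−p).
Set equal: 1p = 2(1−p) → p = 2/3.

2/3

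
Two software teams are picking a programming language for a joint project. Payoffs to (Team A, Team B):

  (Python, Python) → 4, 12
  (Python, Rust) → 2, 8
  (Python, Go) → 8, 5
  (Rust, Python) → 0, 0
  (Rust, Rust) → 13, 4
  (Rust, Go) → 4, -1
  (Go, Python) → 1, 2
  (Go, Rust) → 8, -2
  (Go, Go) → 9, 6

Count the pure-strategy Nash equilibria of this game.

Both Python: Team A gets 4 (best alternative 1); Team B gets 12 (best alternative 8). Neither deviates — NE.
Both Rust: Team A gets 13 (best alternative 8); Team B gets 4 (best alternative 0). Neither deviates — NE.
Both Go: Team A gets 9 (best alternative 8); Team B gets 6 (best alternative 2). Neither deviates — NE.
(Rust, Go) is not a NE: Team A would switch to Go (9 > 4).
No other cell survives both best-response checks, so there are 3 pure NE.

3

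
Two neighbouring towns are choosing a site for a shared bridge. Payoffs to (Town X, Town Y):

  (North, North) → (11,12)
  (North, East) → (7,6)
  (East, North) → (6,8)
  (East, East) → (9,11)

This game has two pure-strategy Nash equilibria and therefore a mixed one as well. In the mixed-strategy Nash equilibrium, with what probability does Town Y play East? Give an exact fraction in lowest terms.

5/7

Town Y's mix q on North must make Town X indifferent between North and East.
Town X's payoff from North: 11q + 7(1−q). From East: 6q + 9(1−q).
Set equal: 5q = 2(1−q) → q = 2/7.
Probability on East is 1 − 2/7 = 5/7.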